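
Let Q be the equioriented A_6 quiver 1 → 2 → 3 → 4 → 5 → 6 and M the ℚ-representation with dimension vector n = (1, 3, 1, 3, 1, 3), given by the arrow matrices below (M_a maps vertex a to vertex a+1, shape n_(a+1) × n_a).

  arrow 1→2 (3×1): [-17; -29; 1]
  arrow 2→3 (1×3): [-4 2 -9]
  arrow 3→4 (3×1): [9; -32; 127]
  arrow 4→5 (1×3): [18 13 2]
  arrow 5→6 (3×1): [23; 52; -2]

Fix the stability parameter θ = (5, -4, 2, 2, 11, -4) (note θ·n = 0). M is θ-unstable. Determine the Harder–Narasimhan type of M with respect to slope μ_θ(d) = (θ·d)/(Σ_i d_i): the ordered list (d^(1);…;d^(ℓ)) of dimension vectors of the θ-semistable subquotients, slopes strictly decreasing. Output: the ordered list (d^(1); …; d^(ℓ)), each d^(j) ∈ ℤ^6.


Interval decomposition of M: I[1,4], I[2,2]^2, I[4,4], I[4,6], I[6,6]^2.
HN type (ℓ=4): μ^(1)=7/2; μ^(2)=2; μ^(3)=1/2; μ^(4)=-4

((0, 0, 0, 0, 1, 1); (0, 0, 1, 3, 0, 0); (1, 1, 0, 0, 0, 0); (0, 2, 0, 0, 0, 2))


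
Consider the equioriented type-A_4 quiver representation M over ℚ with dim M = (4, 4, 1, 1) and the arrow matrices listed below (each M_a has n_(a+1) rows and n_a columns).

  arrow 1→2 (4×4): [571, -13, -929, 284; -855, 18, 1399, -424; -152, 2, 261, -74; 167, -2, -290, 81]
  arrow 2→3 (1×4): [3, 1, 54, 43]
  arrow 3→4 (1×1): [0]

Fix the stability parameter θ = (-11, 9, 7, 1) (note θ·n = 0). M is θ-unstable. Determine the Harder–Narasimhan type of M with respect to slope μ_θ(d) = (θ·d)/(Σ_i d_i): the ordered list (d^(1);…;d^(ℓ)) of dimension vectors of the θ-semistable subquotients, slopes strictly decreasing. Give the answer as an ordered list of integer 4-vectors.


Via rank(M_{q-1}∘⋯∘M_p): M ≅ I[1,2]^3, I[1,3], I[4,4].
μ_θ-semistable layers: μ^(1)=9; μ^(2)=8; μ^(3)=1; μ^(4)=-11

((0, 3, 0, 0); (0, 1, 1, 0); (0, 0, 0, 1); (4, 0, 0, 0))


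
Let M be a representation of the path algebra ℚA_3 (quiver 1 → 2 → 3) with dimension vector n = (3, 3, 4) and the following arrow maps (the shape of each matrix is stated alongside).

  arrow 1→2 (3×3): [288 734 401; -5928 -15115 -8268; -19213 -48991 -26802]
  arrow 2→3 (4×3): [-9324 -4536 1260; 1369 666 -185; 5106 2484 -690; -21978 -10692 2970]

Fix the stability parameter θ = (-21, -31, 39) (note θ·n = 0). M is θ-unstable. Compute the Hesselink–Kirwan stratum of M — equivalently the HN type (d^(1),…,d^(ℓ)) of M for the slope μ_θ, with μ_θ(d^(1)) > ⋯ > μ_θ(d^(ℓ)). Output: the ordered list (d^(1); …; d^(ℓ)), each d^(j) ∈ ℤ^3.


Barcode: M ≅ I[1,2]^2, I[1,3], I[3,3]^3. HN layers by μ_θ (2 steps, strictly decreasing):
  μ^(1)=39; μ^(2)=-26

((0, 0, 4); (3, 3, 0))


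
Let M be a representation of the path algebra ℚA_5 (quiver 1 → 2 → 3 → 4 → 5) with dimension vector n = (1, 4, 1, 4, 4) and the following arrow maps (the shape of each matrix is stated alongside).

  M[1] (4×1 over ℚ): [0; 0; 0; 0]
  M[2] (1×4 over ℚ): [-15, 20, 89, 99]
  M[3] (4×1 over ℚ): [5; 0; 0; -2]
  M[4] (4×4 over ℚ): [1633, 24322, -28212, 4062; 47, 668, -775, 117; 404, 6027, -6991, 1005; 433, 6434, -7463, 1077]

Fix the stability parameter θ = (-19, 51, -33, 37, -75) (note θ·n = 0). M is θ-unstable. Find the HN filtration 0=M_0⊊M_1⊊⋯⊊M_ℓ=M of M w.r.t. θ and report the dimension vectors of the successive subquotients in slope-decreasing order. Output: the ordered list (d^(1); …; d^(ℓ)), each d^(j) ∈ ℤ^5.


Via rank(M_{q-1}∘⋯∘M_p): M ≅ I[1,1], I[2,2]^3, I[2,5], I[4,4], I[4,5]^2, I[5,5].
μ_θ-semistable layers: μ^(1)=51; μ^(2)=37; μ^(3)=-5; μ^(4)=-19; μ^(5)=-75

((0, 3, 0, 0, 0); (0, 0, 0, 1, 0); (0, 1, 1, 1, 1); (1, 0, 0, 2, 2); (0, 0, 0, 0, 1))


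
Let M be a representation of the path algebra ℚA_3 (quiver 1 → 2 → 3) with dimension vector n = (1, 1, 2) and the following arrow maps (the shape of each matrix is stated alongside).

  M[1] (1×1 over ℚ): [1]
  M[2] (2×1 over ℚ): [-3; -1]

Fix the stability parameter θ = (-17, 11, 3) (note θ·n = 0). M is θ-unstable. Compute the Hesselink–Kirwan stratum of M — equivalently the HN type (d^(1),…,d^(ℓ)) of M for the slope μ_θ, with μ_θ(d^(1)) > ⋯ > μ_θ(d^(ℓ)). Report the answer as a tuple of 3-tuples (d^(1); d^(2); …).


Interval decomposition of M: I[1,3], I[3,3].
HN type (ℓ=3): μ^(1)=7; μ^(2)=3; μ^(3)=-17

((0, 1, 1); (0, 0, 1); (1, 0, 0))


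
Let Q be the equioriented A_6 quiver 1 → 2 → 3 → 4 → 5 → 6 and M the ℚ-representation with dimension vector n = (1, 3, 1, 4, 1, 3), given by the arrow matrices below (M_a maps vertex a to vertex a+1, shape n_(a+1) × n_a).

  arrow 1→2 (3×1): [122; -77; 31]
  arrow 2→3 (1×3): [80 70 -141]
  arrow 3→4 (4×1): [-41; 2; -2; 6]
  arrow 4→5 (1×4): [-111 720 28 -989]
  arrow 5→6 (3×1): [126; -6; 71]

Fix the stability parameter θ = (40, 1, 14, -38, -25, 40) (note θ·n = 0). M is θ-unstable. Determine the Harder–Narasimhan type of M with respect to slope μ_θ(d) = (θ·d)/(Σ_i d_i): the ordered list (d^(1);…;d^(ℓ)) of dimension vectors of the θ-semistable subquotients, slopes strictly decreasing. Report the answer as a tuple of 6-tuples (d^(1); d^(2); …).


Barcode: M ≅ I[1,6], I[2,2]^2, I[4,4]^3, I[6,6]^2. HN layers by μ_θ (4 steps, strictly decreasing):
  μ^(1)=40; μ^(2)=1; μ^(3)=-8/5; μ^(4)=-38

((0, 0, 0, 0, 0, 3); (0, 2, 0, 0, 0, 0); (1, 1, 1, 1, 1, 0); (0, 0, 0, 3, 0, 0))


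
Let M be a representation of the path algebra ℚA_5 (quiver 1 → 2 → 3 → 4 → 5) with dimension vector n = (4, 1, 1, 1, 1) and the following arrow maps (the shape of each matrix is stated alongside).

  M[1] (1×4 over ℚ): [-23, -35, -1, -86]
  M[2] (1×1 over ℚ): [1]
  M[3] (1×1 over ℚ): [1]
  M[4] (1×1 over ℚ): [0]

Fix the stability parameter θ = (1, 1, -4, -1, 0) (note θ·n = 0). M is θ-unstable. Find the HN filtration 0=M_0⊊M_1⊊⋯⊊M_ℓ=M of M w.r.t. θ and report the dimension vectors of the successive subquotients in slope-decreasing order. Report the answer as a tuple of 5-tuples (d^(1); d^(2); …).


Interval decomposition of M: I[1,1]^3, I[1,4], I[5,5].
HN type (ℓ=3): μ^(1)=1; μ^(2)=0; μ^(3)=-3/4

((3, 0, 0, 0, 0); (0, 0, 0, 0, 1); (1, 1, 1, 1, 0))


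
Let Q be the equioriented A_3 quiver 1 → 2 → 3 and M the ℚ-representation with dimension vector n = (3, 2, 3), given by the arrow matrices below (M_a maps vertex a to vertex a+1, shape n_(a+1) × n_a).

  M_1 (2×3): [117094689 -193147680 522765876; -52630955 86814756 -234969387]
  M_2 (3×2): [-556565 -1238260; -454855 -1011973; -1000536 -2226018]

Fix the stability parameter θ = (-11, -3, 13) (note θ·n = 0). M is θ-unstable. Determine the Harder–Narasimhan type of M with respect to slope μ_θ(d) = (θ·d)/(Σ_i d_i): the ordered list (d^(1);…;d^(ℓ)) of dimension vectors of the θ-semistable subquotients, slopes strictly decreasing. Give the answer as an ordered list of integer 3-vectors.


Barcode: M ≅ I[1,1], I[1,3]^2, I[3,3]. HN layers by μ_θ (3 steps, strictly decreasing):
  μ^(1)=13; μ^(2)=-3; μ^(3)=-11

((0, 0, 3); (0, 2, 0); (3, 0, 0))


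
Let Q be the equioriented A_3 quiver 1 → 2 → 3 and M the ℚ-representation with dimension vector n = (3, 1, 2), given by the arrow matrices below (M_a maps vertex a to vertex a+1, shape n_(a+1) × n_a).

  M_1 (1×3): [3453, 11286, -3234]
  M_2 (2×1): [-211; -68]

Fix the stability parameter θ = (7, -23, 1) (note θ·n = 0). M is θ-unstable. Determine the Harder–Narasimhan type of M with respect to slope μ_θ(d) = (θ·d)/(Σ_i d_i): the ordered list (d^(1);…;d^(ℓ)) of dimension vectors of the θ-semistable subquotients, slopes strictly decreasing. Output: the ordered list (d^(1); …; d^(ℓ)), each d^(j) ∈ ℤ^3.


Via rank(M_{q-1}∘⋯∘M_p): M ≅ I[1,1]^2, I[1,3], I[3,3].
μ_θ-semistable layers: μ^(1)=7; μ^(2)=1; μ^(3)=-8

((2, 0, 0); (0, 0, 2); (1, 1, 0))


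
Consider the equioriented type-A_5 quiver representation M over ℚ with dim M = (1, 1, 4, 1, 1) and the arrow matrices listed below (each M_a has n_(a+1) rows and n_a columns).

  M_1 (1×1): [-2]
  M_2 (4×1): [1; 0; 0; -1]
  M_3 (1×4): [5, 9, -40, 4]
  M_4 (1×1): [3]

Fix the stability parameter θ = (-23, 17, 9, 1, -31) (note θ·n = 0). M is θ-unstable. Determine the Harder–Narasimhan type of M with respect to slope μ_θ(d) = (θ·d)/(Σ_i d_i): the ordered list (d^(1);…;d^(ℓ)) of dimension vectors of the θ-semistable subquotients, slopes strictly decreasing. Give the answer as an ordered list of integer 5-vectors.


Barcode: M ≅ I[1,5], I[3,3]^3. HN layers by μ_θ (3 steps, strictly decreasing):
  μ^(1)=9; μ^(2)=-1; μ^(3)=-23

((0, 0, 3, 0, 0); (0, 1, 1, 1, 1); (1, 0, 0, 0, 0))


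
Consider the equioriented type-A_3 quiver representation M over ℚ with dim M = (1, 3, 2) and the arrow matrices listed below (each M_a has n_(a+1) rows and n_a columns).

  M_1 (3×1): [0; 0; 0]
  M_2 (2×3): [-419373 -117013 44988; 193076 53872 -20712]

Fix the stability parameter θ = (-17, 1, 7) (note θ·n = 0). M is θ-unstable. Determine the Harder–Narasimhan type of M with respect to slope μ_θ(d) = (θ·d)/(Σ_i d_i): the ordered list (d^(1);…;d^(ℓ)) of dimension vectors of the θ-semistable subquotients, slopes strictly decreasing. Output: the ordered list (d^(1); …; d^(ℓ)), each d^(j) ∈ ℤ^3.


Barcode: M ≅ I[1,1], I[2,2], I[2,3]^2. HN layers by μ_θ (3 steps, strictly decreasing):
  μ^(1)=7; μ^(2)=1; μ^(3)=-17

((0, 0, 2); (0, 3, 0); (1, 0, 0))


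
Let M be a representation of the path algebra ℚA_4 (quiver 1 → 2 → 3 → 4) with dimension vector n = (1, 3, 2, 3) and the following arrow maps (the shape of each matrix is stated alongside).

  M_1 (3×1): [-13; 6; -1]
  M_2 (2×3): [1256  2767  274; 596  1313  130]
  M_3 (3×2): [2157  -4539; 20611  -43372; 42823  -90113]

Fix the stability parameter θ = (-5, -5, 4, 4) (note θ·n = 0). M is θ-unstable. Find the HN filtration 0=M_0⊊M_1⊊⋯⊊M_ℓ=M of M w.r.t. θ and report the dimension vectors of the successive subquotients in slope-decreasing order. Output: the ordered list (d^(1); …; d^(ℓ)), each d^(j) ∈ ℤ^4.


Barcode: M ≅ I[1,2], I[2,4]^2, I[4,4]. HN layers by μ_θ (2 steps, strictly decreasing):
  μ^(1)=4; μ^(2)=-5

((0, 0, 2, 3); (1, 3, 0, 0))


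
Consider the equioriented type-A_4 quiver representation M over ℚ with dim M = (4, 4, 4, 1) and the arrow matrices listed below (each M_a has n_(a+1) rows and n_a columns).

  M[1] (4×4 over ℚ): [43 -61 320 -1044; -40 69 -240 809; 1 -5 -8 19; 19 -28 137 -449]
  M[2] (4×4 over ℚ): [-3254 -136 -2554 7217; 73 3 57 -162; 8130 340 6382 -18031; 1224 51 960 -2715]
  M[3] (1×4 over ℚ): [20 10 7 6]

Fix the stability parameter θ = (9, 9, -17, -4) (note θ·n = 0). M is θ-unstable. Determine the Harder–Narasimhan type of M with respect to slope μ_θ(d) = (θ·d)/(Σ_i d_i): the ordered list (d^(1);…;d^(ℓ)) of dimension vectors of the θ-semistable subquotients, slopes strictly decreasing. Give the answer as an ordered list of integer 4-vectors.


Barcode: M ≅ I[1,2], I[1,3]^2, I[1,4], I[3,3]. HN layers by μ_θ (4 steps, strictly decreasing):
  μ^(1)=9; μ^(2)=1/3; μ^(3)=-3/4; μ^(4)=-17

((1, 1, 0, 0); (2, 2, 2, 0); (1, 1, 1, 1); (0, 0, 1, 0))


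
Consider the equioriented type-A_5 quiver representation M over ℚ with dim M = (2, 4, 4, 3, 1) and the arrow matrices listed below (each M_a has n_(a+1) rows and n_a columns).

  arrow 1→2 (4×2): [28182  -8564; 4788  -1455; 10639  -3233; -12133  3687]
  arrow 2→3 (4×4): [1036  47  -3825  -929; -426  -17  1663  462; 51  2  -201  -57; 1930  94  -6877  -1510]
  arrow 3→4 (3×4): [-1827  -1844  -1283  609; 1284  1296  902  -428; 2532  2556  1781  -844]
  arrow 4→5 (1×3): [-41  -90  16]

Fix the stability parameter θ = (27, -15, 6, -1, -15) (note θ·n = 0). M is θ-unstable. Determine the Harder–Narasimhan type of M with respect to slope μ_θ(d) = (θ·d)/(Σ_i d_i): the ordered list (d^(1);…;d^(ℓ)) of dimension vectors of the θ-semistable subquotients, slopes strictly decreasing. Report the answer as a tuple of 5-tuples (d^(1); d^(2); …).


Interval decomposition of M: I[1,3], I[1,5], I[2,4]^2.
HN type (ℓ=4): μ^(1)=6; μ^(2)=5/2; μ^(3)=2/5; μ^(4)=-15

((1, 1, 1, 0, 0); (0, 0, 2, 2, 0); (1, 1, 1, 1, 1); (0, 2, 0, 0, 0))


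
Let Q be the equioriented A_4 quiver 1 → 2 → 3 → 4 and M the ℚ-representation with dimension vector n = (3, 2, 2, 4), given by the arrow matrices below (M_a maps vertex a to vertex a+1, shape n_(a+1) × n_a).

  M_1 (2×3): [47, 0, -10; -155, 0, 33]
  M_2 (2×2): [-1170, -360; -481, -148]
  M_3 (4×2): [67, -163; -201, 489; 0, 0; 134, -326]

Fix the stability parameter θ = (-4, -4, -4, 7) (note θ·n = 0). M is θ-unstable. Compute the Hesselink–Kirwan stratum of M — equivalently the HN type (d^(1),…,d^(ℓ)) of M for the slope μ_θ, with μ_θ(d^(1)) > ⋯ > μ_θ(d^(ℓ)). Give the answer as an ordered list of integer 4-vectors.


Interval decomposition of M: I[1,1], I[1,2], I[1,4], I[3,3], I[4,4]^3.
HN type (ℓ=2): μ^(1)=7; μ^(2)=-4

((0, 0, 0, 4); (3, 2, 2, 0))


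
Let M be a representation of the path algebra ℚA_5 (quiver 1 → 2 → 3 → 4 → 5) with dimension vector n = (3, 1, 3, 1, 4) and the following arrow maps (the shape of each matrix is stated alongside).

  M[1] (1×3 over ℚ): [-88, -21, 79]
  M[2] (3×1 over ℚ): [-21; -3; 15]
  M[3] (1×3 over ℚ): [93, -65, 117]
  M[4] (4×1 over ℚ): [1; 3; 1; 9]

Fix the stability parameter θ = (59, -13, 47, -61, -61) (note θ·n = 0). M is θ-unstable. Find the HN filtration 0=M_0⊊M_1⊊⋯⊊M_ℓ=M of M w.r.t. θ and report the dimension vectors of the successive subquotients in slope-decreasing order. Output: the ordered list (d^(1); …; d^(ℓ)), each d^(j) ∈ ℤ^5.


Via rank(M_{q-1}∘⋯∘M_p): M ≅ I[1,1]^2, I[1,5], I[3,3]^2, I[5,5]^3.
μ_θ-semistable layers: μ^(1)=59; μ^(2)=47; μ^(3)=-29/5; μ^(4)=-61

((2, 0, 0, 0, 0); (0, 0, 2, 0, 0); (1, 1, 1, 1, 1); (0, 0, 0, 0, 3))


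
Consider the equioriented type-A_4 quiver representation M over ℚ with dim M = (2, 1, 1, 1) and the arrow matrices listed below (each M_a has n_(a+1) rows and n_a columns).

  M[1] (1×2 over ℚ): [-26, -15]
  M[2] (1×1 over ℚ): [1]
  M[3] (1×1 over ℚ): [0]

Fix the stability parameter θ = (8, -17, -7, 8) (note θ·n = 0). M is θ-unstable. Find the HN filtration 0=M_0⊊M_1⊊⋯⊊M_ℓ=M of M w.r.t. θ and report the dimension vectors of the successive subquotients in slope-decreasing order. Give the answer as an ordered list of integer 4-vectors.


Interval decomposition of M: I[1,1], I[1,3], I[4,4].
HN type (ℓ=2): μ^(1)=8; μ^(2)=-16/3

((1, 0, 0, 1); (1, 1, 1, 0))


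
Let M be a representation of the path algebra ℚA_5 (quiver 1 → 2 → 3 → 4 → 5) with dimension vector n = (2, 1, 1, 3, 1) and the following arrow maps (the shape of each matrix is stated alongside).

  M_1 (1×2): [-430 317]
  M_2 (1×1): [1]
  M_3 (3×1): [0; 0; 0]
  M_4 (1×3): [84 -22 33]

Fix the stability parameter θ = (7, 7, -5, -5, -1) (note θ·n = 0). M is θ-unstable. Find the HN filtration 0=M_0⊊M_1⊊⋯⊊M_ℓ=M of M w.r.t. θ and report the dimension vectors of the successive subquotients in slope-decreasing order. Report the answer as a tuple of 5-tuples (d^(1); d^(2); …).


Barcode: M ≅ I[1,1], I[1,3], I[4,4]^2, I[4,5]. HN layers by μ_θ (4 steps, strictly decreasing):
  μ^(1)=7; μ^(2)=3; μ^(3)=-1; μ^(4)=-5

((1, 0, 0, 0, 0); (1, 1, 1, 0, 0); (0, 0, 0, 0, 1); (0, 0, 0, 3, 0))


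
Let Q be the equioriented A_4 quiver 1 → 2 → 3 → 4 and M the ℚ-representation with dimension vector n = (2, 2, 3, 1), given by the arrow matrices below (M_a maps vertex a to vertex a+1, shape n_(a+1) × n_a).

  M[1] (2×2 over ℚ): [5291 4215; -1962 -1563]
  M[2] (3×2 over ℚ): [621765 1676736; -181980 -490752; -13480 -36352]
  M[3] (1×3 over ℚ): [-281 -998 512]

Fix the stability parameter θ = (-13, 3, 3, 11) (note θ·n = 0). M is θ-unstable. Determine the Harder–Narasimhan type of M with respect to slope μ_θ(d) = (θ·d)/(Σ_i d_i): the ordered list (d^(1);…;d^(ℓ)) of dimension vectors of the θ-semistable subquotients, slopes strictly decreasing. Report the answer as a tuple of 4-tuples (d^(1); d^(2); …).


Interval decomposition of M: I[1,2], I[1,4], I[3,3]^2.
HN type (ℓ=3): μ^(1)=11; μ^(2)=3; μ^(3)=-13

((0, 0, 0, 1); (0, 2, 3, 0); (2, 0, 0, 0))


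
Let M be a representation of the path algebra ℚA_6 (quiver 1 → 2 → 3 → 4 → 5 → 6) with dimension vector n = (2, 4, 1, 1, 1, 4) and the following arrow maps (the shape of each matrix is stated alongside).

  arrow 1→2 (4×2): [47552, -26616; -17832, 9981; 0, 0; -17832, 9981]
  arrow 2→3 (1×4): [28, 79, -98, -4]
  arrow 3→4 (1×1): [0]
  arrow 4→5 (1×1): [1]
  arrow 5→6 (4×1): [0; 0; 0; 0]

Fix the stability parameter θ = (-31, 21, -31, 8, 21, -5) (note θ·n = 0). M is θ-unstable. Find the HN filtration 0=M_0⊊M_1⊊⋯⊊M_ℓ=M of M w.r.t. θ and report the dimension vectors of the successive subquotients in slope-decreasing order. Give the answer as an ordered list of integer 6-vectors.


Via rank(M_{q-1}∘⋯∘M_p): M ≅ I[1,1], I[1,3], I[2,2]^3, I[4,5], I[6,6]^4.
μ_θ-semistable layers: μ^(1)=21; μ^(2)=8; μ^(3)=-5; μ^(4)=-31

((0, 3, 0, 0, 1, 0); (0, 0, 0, 1, 0, 0); (0, 1, 1, 0, 0, 4); (2, 0, 0, 0, 0, 0))


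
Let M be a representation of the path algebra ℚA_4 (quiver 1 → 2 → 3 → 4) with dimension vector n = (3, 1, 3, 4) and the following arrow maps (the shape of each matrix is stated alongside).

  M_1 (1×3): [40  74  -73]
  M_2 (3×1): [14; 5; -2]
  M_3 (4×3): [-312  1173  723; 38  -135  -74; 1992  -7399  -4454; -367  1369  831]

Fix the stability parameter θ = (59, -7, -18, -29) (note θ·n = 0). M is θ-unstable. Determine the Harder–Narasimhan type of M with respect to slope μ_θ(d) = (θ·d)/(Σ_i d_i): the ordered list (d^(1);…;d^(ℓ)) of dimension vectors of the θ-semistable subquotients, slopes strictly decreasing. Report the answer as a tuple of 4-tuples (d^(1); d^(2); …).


Barcode: M ≅ I[1,1]^2, I[1,4], I[3,4]^2, I[4,4]. HN layers by μ_θ (4 steps, strictly decreasing):
  μ^(1)=59; μ^(2)=5/4; μ^(3)=-47/2; μ^(4)=-29

((2, 0, 0, 0); (1, 1, 1, 1); (0, 0, 2, 2); (0, 0, 0, 1))


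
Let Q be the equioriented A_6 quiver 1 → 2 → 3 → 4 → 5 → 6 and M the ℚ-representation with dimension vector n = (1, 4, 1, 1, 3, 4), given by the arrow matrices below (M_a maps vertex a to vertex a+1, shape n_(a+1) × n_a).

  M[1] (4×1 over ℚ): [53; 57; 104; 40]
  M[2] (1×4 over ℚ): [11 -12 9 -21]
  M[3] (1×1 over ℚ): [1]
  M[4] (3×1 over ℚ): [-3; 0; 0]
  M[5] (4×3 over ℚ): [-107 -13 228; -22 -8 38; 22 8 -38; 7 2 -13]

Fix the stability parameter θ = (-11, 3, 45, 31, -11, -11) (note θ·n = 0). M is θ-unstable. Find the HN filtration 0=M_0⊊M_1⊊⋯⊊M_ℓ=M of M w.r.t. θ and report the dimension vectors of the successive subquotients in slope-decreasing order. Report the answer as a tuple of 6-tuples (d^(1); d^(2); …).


Barcode: M ≅ I[1,6], I[2,2]^3, I[5,5], I[5,6], I[6,6]^2. HN layers by μ_θ (3 steps, strictly decreasing):
  μ^(1)=27/2; μ^(2)=3; μ^(3)=-11

((0, 0, 1, 1, 1, 1); (0, 4, 0, 0, 0, 0); (1, 0, 0, 0, 2, 3))


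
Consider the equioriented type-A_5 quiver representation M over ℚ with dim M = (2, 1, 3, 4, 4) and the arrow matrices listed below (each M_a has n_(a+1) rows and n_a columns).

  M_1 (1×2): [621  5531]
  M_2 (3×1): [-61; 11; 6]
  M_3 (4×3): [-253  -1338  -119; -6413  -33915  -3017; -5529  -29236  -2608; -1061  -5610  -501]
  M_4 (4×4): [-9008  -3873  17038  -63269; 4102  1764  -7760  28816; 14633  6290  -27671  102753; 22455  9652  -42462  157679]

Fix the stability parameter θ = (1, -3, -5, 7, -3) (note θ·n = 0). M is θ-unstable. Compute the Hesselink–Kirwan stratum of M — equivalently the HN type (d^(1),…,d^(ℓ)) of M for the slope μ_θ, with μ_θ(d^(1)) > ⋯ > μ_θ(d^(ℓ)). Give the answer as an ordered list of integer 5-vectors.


Barcode: M ≅ I[1,1], I[1,5], I[3,5]^2, I[4,5]. HN layers by μ_θ (4 steps, strictly decreasing):
  μ^(1)=2; μ^(2)=1; μ^(3)=-7/3; μ^(4)=-5

((0, 0, 0, 4, 4); (1, 0, 0, 0, 0); (1, 1, 1, 0, 0); (0, 0, 2, 0, 0))


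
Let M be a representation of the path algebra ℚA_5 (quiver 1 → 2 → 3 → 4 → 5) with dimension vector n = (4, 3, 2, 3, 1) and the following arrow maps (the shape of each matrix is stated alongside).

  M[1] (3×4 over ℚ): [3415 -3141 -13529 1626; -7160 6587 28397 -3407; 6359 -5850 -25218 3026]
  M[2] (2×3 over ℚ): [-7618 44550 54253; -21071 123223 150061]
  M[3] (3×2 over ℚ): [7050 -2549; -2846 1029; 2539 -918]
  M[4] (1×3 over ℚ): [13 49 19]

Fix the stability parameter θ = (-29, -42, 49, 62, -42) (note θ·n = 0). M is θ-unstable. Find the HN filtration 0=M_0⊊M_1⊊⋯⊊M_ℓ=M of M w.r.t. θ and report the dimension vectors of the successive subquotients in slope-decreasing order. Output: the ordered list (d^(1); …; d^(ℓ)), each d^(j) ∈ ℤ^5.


Via rank(M_{q-1}∘⋯∘M_p): M ≅ I[1,1], I[1,2], I[1,4], I[1,5], I[4,4].
μ_θ-semistable layers: μ^(1)=62; μ^(2)=49; μ^(3)=23; μ^(4)=-29; μ^(5)=-71/2

((0, 0, 0, 2, 0); (0, 0, 1, 0, 0); (0, 0, 1, 1, 1); (1, 0, 0, 0, 0); (3, 3, 0, 0, 0))


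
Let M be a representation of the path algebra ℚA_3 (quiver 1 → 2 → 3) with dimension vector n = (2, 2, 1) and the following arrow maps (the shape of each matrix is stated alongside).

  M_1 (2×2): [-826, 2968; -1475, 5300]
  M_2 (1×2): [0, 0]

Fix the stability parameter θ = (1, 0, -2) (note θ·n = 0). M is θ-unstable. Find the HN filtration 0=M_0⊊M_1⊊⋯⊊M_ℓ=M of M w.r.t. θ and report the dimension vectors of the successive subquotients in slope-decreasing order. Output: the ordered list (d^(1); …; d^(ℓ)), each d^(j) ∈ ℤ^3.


Barcode: M ≅ I[1,1], I[1,2], I[2,2], I[3,3]. HN layers by μ_θ (4 steps, strictly decreasing):
  μ^(1)=1; μ^(2)=1/2; μ^(3)=0; μ^(4)=-2

((1, 0, 0); (1, 1, 0); (0, 1, 0); (0, 0, 1))


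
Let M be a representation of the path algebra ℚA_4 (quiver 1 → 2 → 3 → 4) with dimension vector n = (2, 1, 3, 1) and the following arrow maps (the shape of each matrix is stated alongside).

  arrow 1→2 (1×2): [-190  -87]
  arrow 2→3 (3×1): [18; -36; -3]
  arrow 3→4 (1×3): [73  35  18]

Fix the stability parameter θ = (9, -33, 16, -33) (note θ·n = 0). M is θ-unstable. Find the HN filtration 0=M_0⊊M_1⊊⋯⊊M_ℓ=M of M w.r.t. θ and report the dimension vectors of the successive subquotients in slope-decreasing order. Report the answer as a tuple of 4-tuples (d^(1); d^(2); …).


Via rank(M_{q-1}∘⋯∘M_p): M ≅ I[1,1], I[1,3], I[3,3], I[3,4].
μ_θ-semistable layers: μ^(1)=16; μ^(2)=9; μ^(3)=-17/2; μ^(4)=-12

((0, 0, 2, 0); (1, 0, 0, 0); (0, 0, 1, 1); (1, 1, 0, 0))


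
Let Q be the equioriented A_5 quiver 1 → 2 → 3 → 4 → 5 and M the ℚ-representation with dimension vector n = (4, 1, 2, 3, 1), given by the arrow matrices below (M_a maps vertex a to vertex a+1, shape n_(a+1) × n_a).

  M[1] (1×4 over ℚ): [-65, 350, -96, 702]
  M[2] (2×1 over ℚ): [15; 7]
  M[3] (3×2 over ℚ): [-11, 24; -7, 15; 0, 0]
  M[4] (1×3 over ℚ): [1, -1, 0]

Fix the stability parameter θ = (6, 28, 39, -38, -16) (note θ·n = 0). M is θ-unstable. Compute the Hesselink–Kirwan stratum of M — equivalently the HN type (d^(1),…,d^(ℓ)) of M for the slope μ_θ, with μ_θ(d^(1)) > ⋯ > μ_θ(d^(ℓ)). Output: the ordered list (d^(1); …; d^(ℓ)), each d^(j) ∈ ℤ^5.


Interval decomposition of M: I[1,1]^3, I[1,5], I[3,4], I[4,4].
HN type (ℓ=4): μ^(1)=6; μ^(2)=19/5; μ^(3)=1/2; μ^(4)=-38

((3, 0, 0, 0, 0); (1, 1, 1, 1, 1); (0, 0, 1, 1, 0); (0, 0, 0, 1, 0))


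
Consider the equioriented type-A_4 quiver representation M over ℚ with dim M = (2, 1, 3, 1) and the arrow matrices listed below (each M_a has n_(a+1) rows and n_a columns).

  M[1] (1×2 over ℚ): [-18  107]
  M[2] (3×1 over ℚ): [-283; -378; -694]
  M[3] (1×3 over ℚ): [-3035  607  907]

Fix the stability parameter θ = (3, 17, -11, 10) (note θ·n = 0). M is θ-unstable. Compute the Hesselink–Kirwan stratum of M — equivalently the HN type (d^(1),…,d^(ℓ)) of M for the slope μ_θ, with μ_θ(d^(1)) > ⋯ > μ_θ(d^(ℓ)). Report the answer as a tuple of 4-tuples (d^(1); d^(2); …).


Via rank(M_{q-1}∘⋯∘M_p): M ≅ I[1,1], I[1,4], I[3,3]^2.
μ_θ-semistable layers: μ^(1)=10; μ^(2)=3; μ^(3)=-11

((0, 0, 0, 1); (2, 1, 1, 0); (0, 0, 2, 0))


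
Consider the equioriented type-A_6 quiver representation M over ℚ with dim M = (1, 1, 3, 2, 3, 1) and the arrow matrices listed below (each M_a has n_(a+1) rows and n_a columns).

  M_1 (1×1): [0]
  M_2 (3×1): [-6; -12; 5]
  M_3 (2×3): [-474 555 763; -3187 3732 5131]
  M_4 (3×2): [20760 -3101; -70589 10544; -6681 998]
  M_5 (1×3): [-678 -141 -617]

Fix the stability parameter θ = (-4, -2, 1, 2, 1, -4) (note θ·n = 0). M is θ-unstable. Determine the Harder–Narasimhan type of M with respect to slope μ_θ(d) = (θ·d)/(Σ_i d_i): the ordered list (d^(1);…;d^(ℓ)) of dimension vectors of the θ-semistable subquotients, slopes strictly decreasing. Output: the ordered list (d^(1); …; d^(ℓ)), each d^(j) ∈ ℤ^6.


Barcode: M ≅ I[1,1], I[2,6], I[3,3], I[3,5], I[5,5]. HN layers by μ_θ (5 steps, strictly decreasing):
  μ^(1)=3/2; μ^(2)=1; μ^(3)=0; μ^(4)=-2; μ^(5)=-4

((0, 0, 0, 1, 1, 0); (0, 0, 2, 0, 1, 0); (0, 0, 1, 1, 1, 1); (0, 1, 0, 0, 0, 0); (1, 0, 0, 0, 0, 0))


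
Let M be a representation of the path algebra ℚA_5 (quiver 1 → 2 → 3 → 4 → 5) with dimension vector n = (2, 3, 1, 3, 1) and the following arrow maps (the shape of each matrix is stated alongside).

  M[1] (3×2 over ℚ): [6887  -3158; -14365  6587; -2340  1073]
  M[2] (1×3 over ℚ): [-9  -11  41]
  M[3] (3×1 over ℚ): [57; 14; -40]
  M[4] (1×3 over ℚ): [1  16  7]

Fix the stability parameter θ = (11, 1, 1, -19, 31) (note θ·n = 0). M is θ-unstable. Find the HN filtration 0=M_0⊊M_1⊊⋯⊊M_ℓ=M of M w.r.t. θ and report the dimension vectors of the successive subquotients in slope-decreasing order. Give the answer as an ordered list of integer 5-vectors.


Barcode: M ≅ I[1,2], I[1,5], I[2,2], I[4,4]^2. HN layers by μ_θ (5 steps, strictly decreasing):
  μ^(1)=31; μ^(2)=6; μ^(3)=1; μ^(4)=-3/2; μ^(5)=-19

((0, 0, 0, 0, 1); (1, 1, 0, 0, 0); (0, 1, 0, 0, 0); (1, 1, 1, 1, 0); (0, 0, 0, 2, 0))


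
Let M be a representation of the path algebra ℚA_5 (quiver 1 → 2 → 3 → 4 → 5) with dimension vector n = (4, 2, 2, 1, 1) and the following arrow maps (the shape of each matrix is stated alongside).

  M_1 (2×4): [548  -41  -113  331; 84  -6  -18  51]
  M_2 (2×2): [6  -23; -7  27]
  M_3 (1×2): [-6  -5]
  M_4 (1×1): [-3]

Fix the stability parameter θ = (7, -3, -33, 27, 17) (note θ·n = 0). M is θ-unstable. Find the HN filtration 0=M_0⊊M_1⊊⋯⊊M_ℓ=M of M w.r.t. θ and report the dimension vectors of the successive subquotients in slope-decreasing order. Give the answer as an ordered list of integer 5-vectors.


Barcode: M ≅ I[1,1]^2, I[1,3], I[1,5]. HN layers by μ_θ (3 steps, strictly decreasing):
  μ^(1)=22; μ^(2)=7; μ^(3)=-29/3

((0, 0, 0, 1, 1); (2, 0, 0, 0, 0); (2, 2, 2, 0, 0))


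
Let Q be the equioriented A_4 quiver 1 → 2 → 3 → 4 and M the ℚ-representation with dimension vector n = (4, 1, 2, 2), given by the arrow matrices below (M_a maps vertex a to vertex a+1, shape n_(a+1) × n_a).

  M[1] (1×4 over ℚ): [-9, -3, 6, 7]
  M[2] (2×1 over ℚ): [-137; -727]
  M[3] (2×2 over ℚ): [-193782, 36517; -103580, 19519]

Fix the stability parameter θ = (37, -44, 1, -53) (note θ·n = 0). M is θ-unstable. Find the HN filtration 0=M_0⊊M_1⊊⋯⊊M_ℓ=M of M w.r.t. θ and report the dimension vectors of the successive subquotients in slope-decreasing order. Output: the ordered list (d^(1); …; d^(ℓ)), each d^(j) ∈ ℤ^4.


Barcode: M ≅ I[1,1]^3, I[1,4], I[3,4]. HN layers by μ_θ (3 steps, strictly decreasing):
  μ^(1)=37; μ^(2)=-59/4; μ^(3)=-26

((3, 0, 0, 0); (1, 1, 1, 1); (0, 0, 1, 1))


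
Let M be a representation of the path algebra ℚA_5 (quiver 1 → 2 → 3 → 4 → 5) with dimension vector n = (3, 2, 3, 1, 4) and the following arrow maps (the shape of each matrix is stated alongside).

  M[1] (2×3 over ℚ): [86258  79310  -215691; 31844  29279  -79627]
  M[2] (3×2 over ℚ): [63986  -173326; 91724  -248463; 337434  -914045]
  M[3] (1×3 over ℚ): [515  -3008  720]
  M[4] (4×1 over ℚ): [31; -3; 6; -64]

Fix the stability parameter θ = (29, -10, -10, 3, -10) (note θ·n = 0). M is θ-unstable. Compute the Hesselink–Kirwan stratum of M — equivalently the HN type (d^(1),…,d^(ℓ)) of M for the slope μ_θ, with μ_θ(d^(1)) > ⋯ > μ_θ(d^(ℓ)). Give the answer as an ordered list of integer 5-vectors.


Barcode: M ≅ I[1,1], I[1,3], I[1,5], I[3,3], I[5,5]^3. HN layers by μ_θ (4 steps, strictly decreasing):
  μ^(1)=29; μ^(2)=3; μ^(3)=2/5; μ^(4)=-10

((1, 0, 0, 0, 0); (1, 1, 1, 0, 0); (1, 1, 1, 1, 1); (0, 0, 1, 0, 3))


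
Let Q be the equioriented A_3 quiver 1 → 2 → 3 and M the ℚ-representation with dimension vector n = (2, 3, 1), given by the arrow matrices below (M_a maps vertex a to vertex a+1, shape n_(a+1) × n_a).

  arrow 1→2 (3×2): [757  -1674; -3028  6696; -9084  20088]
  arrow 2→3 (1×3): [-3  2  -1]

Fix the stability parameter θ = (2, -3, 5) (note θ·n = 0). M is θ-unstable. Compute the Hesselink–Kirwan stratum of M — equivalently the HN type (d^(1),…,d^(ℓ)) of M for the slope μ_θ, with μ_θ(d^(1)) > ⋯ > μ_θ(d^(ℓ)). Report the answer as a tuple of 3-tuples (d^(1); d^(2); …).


Interval decomposition of M: I[1,1], I[1,3], I[2,2]^2.
HN type (ℓ=4): μ^(1)=5; μ^(2)=2; μ^(3)=-1/2; μ^(4)=-3

((0, 0, 1); (1, 0, 0); (1, 1, 0); (0, 2, 0))


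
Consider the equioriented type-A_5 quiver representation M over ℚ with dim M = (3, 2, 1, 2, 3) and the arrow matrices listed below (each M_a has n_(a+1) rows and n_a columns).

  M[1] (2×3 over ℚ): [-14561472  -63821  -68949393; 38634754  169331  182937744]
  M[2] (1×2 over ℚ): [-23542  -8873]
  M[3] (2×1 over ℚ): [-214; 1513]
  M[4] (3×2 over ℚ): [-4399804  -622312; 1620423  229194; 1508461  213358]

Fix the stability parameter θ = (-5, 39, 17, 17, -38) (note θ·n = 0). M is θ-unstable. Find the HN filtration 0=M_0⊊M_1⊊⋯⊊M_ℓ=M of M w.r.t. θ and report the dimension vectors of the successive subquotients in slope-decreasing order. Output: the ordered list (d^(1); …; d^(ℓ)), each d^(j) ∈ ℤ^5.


Interval decomposition of M: I[1,1], I[1,2], I[1,4], I[4,5], I[5,5]^2.
HN type (ℓ=5): μ^(1)=39; μ^(2)=73/3; μ^(3)=-5; μ^(4)=-21/2; μ^(5)=-38

((0, 1, 0, 0, 0); (0, 1, 1, 1, 0); (3, 0, 0, 0, 0); (0, 0, 0, 1, 1); (0, 0, 0, 0, 2))


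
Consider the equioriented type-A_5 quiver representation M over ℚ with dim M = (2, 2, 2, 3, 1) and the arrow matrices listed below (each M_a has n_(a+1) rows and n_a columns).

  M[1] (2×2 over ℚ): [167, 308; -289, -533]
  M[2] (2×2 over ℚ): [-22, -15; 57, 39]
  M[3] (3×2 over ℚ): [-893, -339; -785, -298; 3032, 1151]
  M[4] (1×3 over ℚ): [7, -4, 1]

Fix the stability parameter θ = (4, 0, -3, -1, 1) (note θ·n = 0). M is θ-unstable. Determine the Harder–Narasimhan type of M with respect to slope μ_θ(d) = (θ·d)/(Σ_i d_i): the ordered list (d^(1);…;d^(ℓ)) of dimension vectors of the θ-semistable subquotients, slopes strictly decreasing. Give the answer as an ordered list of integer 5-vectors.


Via rank(M_{q-1}∘⋯∘M_p): M ≅ I[1,4], I[1,5], I[4,4].
μ_θ-semistable layers: μ^(1)=1; μ^(2)=0; μ^(3)=-1

((0, 0, 0, 0, 1); (2, 2, 2, 2, 0); (0, 0, 0, 1, 0))


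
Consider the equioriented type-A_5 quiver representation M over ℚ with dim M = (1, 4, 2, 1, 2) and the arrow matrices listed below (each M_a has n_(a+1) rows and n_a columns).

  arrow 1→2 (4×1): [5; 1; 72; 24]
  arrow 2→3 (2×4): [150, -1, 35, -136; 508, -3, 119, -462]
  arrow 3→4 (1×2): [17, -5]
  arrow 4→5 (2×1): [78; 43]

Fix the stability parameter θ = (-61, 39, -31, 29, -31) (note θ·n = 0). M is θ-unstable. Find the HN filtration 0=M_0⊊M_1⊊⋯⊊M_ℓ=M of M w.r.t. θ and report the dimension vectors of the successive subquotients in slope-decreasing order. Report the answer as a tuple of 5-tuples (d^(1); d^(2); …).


Barcode: M ≅ I[1,3], I[2,2]^2, I[2,5], I[5,5]. HN layers by μ_θ (5 steps, strictly decreasing):
  μ^(1)=39; μ^(2)=4; μ^(3)=3/2; μ^(4)=-31; μ^(5)=-61

((0, 2, 0, 0, 0); (0, 1, 1, 0, 0); (0, 1, 1, 1, 1); (0, 0, 0, 0, 1); (1, 0, 0, 0, 0))


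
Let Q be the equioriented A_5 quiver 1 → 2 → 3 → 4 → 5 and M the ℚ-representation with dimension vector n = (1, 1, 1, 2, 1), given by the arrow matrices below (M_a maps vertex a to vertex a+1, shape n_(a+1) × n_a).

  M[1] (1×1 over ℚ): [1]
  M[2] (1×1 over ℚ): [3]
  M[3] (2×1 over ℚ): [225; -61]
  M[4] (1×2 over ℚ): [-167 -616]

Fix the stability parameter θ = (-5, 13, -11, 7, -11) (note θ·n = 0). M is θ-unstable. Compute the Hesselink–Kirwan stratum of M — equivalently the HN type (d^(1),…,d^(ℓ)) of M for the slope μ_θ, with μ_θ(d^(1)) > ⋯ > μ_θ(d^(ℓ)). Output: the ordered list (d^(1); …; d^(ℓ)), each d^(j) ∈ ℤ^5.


Interval decomposition of M: I[1,5], I[4,4].
HN type (ℓ=3): μ^(1)=7; μ^(2)=-1/2; μ^(3)=-5

((0, 0, 0, 1, 0); (0, 1, 1, 1, 1); (1, 0, 0, 0, 0))


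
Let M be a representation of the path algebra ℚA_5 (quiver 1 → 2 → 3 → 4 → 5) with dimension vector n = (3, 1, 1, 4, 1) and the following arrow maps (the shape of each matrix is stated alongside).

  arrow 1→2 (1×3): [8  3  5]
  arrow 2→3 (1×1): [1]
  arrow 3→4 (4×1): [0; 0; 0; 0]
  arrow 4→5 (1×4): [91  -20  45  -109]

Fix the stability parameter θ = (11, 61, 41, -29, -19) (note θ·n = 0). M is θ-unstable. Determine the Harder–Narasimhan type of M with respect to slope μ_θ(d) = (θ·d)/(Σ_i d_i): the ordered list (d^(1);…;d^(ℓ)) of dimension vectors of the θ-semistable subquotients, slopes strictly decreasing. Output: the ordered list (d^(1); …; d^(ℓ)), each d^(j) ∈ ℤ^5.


Interval decomposition of M: I[1,1]^2, I[1,3], I[4,4]^3, I[4,5].
HN type (ℓ=4): μ^(1)=51; μ^(2)=11; μ^(3)=-19; μ^(4)=-29

((0, 1, 1, 0, 0); (3, 0, 0, 0, 0); (0, 0, 0, 0, 1); (0, 0, 0, 4, 0))


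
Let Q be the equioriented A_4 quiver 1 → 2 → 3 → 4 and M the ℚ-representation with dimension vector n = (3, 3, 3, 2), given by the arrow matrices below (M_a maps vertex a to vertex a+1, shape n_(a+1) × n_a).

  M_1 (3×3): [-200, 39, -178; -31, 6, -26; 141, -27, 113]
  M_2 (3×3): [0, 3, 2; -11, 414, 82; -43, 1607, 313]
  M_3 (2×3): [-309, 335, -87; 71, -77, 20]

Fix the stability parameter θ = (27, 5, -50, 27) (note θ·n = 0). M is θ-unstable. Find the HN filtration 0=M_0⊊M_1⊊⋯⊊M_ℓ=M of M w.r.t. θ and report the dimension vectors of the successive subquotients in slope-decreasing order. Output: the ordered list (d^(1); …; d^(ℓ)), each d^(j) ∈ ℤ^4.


Interval decomposition of M: I[1,3], I[1,4]^2.
HN type (ℓ=2): μ^(1)=27; μ^(2)=-6

((0, 0, 0, 2); (3, 3, 3, 0))


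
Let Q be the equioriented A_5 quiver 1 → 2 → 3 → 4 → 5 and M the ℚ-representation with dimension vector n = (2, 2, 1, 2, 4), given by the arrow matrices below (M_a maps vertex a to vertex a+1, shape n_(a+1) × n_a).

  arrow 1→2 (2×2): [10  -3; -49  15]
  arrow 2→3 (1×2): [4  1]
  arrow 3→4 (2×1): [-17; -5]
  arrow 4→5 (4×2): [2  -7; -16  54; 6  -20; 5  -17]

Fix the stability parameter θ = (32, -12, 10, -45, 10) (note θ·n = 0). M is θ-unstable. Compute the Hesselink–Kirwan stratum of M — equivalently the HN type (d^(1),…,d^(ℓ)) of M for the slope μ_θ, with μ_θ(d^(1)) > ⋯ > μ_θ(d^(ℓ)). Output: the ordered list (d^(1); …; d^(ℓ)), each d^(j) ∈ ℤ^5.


Interval decomposition of M: I[1,2], I[1,5], I[4,5], I[5,5]^2.
HN type (ℓ=3): μ^(1)=10; μ^(2)=-15/4; μ^(3)=-45

((1, 1, 0, 0, 4); (1, 1, 1, 1, 0); (0, 0, 0, 1, 0))


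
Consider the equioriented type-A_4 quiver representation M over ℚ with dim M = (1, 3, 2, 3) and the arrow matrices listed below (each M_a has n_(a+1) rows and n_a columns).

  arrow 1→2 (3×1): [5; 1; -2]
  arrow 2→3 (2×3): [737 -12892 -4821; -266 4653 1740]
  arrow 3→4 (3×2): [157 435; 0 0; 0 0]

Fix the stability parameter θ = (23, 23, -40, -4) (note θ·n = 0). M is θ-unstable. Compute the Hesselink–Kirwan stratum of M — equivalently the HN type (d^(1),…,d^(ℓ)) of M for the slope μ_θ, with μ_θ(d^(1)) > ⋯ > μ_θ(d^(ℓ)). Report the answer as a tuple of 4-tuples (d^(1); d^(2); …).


Via rank(M_{q-1}∘⋯∘M_p): M ≅ I[1,3], I[2,2], I[2,4], I[4,4]^2.
μ_θ-semistable layers: μ^(1)=23; μ^(2)=2; μ^(3)=-4; μ^(4)=-17/2

((0, 1, 0, 0); (1, 1, 1, 0); (0, 0, 0, 3); (0, 1, 1, 0))


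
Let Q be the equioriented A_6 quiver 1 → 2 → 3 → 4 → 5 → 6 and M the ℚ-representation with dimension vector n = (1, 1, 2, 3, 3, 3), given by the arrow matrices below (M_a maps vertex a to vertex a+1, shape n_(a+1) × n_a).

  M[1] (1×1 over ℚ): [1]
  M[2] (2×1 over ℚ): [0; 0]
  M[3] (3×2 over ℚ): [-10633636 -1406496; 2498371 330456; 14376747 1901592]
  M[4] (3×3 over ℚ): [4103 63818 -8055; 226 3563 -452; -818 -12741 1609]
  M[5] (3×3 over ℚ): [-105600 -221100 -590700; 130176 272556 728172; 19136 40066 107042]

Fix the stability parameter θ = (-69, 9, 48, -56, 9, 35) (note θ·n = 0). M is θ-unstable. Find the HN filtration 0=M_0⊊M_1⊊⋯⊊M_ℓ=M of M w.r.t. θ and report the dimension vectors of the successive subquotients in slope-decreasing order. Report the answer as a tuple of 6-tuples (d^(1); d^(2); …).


Interval decomposition of M: I[1,2], I[3,3], I[3,6], I[4,5]^2, I[6,6]^2.
HN type (ℓ=6): μ^(1)=48; μ^(2)=35; μ^(3)=9; μ^(4)=-4; μ^(5)=-56; μ^(6)=-69

((0, 0, 1, 0, 0, 0); (0, 0, 0, 0, 0, 3); (0, 1, 0, 0, 3, 0); (0, 0, 1, 1, 0, 0); (0, 0, 0, 2, 0, 0); (1, 0, 0, 0, 0, 0))


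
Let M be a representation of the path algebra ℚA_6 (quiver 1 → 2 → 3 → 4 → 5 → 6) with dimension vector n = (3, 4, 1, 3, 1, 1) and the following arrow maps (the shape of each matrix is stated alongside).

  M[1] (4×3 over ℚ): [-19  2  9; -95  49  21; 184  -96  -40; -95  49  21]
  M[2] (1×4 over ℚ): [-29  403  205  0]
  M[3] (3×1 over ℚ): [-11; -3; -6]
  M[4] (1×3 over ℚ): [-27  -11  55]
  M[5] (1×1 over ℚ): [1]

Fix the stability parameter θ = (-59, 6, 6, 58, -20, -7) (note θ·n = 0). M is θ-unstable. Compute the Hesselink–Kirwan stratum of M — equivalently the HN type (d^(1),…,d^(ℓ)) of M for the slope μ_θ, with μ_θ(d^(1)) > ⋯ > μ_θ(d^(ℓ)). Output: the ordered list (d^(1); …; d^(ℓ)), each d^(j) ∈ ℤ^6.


Barcode: M ≅ I[1,1], I[1,2], I[1,4], I[2,2]^2, I[4,4], I[4,6]. HN layers by μ_θ (4 steps, strictly decreasing):
  μ^(1)=58; μ^(2)=31/3; μ^(3)=6; μ^(4)=-59

((0, 0, 0, 2, 0, 0); (0, 0, 0, 1, 1, 1); (0, 4, 1, 0, 0, 0); (3, 0, 0, 0, 0, 0))


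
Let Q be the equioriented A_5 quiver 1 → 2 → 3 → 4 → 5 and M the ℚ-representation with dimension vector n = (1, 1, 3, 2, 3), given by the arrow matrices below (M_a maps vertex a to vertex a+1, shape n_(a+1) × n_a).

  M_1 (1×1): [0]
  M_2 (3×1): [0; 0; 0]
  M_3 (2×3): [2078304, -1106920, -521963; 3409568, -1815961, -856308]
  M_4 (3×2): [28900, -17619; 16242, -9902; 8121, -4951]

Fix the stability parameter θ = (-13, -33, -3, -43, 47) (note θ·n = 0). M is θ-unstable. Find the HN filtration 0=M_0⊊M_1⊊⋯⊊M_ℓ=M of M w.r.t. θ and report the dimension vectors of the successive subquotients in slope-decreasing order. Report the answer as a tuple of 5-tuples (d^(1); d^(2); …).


Via rank(M_{q-1}∘⋯∘M_p): M ≅ I[1,1], I[2,2], I[3,3], I[3,5]^2, I[5,5].
μ_θ-semistable layers: μ^(1)=47; μ^(2)=-3; μ^(3)=-13; μ^(4)=-23; μ^(5)=-33

((0, 0, 0, 0, 3); (0, 0, 1, 0, 0); (1, 0, 0, 0, 0); (0, 0, 2, 2, 0); (0, 1, 0, 0, 0))


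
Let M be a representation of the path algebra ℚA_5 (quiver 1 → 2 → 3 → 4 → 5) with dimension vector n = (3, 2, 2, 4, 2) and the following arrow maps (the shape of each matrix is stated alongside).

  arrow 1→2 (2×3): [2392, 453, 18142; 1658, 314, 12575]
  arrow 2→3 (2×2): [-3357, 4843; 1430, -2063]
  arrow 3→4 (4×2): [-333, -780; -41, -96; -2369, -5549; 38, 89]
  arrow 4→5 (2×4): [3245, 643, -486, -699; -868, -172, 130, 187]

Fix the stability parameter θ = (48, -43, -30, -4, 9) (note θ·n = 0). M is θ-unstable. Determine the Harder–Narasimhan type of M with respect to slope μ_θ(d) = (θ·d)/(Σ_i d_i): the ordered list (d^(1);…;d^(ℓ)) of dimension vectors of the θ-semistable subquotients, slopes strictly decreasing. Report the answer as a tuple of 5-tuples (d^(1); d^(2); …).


Interval decomposition of M: I[1,1], I[1,4], I[1,5], I[4,4], I[4,5].
HN type (ℓ=4): μ^(1)=48; μ^(2)=9; μ^(3)=-4; μ^(4)=-25/3

((1, 0, 0, 0, 0); (0, 0, 0, 0, 2); (0, 0, 0, 4, 0); (2, 2, 2, 0, 0))
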